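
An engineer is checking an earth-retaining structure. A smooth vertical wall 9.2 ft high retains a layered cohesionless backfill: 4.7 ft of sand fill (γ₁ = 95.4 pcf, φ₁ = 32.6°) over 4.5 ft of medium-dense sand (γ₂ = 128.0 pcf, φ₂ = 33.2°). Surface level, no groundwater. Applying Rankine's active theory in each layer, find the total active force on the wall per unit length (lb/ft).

K_a1 = tan²(45°−32.6°/2) = 0.2997; K_a2 = tan²(45°−33.2°/2) = 0.2924.
Layer 1: σ at base = K_a1 γ₁ h₁ = 134.4 psf; P₁ = ½×134.4×4.7 = 315.8.
Layer 2: σ_v at top = γ₁h₁ = 448.4; σ_h top = K_a2×448.4 = 131.1; σ_h base = K_a2×(448.4+128.0×4.5) = 299.5.
P₂ = ½(131.1+299.5)×4.5 = 968.8. Total P_a = 315.8+968.8 = 1285 lb/ft.

1280 lb/ft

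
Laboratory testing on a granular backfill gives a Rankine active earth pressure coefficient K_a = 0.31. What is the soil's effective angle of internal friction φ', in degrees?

K_a = tan²(45° − φ/2) ⇒ 45° − φ/2 = arctan(√0.31) = 29.11°.
φ = 2(45° − 29.11°) = 31.78°.

31.8°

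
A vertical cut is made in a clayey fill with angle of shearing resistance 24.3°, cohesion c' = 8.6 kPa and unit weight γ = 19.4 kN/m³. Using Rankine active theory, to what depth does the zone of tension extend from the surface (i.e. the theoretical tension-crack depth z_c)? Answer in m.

K_a = tan²(45° − 24.3°/2) = 0.4169; √K_a = 0.6457.
The active pressure is zero where K_a γ z = 2c√K_a, so z_c = 2c/(γ√K_a) = 2×8.6/(19.4×0.6457) = 1.373 m.

1.37 m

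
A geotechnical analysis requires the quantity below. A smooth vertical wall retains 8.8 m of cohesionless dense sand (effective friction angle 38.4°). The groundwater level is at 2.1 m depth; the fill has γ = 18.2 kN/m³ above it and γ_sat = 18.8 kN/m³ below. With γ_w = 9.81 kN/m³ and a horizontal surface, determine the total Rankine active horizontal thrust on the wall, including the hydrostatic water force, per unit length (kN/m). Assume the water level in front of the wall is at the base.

K_a = tan²(45° − φ/2) = 0.2337.
γ' = 18.8 − 9.81 = 8.990 kN/m³. Depth below WT = 6.7 m.
σ'_h at WT = K_a γ d_w = 8.932 kPa; at base = 8.932 + K_a γ' × 6.7 = 23.01 kPa.
P₁ (0–2.1 m) = ½×8.932×2.1 = 9.378. P₂ (2.1–8.8 m) = ½(8.932+23.01)×6.7 = 107.0.
P_w = ½ γ_w h₂² = 0.5×9.81×6.7² = 220.2. Total = 9.378+107.0+220.2 = 336.6 kN/m.

337 kN/m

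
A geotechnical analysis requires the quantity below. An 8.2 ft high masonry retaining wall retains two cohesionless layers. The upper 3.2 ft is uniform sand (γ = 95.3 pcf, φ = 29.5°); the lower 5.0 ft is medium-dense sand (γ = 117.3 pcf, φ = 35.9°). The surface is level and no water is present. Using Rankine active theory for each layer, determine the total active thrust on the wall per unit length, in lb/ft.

K_a1 = tan²(45°−29.5°/2) = 0.3401; K_a2 = tan²(45°−35.9°/2) = 0.2607.
Layer 1: σ at base = K_a1 γ₁ h₁ = 103.7 psf; P₁ = ½×103.7×3.2 = 165.9.
Layer 2: σ_v at top = γ₁h₁ = 305.0; σ_h top = K_a2×305.0 = 79.51; σ_h base = K_a2×(305.0+117.3×5.0) = 232.4.
P₂ = ½(79.51+232.4)×5.0 = 779.9. Total P_a = 165.9+779.9 = 945.8 lb/ft.

946 lb/ft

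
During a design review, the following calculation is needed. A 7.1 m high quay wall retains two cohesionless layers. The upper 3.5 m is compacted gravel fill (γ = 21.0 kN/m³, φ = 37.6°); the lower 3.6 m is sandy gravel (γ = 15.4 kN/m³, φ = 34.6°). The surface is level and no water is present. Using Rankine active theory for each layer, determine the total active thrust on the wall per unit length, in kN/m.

132 kN/m

K_a1 = tan²(45°−37.6°/2) = 0.2421; K_a2 = tan²(45°−34.6°/2) = 0.2756.
Layer 1: σ at base = K_a1 γ₁ h₁ = 17.80 kPa; P₁ = ½×17.80×3.5 = 31.14.
Layer 2: σ_v at top = γ₁h₁ = 73.50; σ_h top = K_a2×73.50 = 20.26; σ_h base = K_a2×(73.50+15.4×3.6) = 35.54.
P₂ = ½(20.26+35.54)×3.6 = 100.4. Total P_a = 31.14+100.4 = 131.6 kN/m.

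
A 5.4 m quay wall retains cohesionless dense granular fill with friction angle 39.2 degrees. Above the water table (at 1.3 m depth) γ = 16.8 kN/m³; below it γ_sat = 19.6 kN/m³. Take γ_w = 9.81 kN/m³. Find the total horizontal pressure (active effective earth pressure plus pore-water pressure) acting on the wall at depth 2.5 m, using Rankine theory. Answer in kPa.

19.3 kPa

K_a = (1 − sin φ)/(1 + sin φ) = 0.2255.
γ' = 19.6 − 9.81 = 9.790 kN/m³.
Effective vertical stress at 2.5 m: σ'_v = 16.8×1.3 + 9.790×1.20 = 33.59 kPa.
σ'_h = K_a σ'_v = 0.2255 × 33.59 = 7.573 kPa; u = γ_w × 1.20 = 11.77 kPa.
Total σ_h = 7.573 + 11.77 = 19.35 kPa.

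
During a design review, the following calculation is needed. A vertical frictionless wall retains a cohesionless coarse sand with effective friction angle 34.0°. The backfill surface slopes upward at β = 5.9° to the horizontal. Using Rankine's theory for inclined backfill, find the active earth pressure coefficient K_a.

K_a = cos β · (cos β − √(cos²β − cos²φ)) / (cos β + √(cos²β − cos²φ)).
cos β = 0.9947, cos φ = 0.8290, √(cos²β − cos²φ) = 0.5497.
K_a = 0.9947 × (0.9947 − 0.5497)/(0.9947 + 0.5497) = 0.2866.

0.287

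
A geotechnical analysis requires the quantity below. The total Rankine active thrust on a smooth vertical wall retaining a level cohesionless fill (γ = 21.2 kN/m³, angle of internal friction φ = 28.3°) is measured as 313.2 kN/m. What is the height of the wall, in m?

9.10 m

K_a = 0.3568. P_a = ½ K_a γ H² ⇒ H = √(2P_a/(K_a γ)).
H = √(2×313.2/(0.3568×21.2)) = 9.100 m.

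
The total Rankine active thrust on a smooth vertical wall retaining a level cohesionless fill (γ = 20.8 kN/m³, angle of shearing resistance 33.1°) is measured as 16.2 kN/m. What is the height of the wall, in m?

K_a = 0.2936. P_a = ½ K_a γ H² ⇒ H = √(2P_a/(K_a γ)).
H = √(2×16.2/(0.2936×20.8)) = 2.303 m.

2.30 m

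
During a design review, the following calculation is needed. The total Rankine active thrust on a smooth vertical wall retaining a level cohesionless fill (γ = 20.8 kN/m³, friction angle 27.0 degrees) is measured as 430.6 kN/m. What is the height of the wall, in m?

K_a = 0.3755. P_a = ½ K_a γ H² ⇒ H = √(2P_a/(K_a γ)).
H = √(2×430.6/(0.3755×20.8)) = 10.50 m.

10.5 m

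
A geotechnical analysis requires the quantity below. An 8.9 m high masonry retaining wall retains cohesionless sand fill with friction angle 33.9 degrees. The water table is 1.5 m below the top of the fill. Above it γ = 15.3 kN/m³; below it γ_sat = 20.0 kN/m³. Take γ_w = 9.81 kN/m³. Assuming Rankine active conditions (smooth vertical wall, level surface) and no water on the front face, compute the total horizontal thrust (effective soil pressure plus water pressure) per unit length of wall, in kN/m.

401 kN/m

K_a = tan²(45° − φ/2) = 0.2839.
γ' = 20.0 − 9.81 = 10.19 kN/m³. Depth below WT = 7.4 m.
σ'_h at WT = K_a γ d_w = 6.516 kPa; at base = 6.516 + K_a γ' × 7.4 = 27.92 kPa.
P₁ (0–1.5 m) = ½×6.516×1.5 = 4.887. P₂ (1.5–8.9 m) = ½(6.516+27.92)×7.4 = 127.4.
P_w = ½ γ_w h₂² = 0.5×9.81×7.4² = 268.6. Total = 4.887+127.4+268.6 = 400.9 kN/m.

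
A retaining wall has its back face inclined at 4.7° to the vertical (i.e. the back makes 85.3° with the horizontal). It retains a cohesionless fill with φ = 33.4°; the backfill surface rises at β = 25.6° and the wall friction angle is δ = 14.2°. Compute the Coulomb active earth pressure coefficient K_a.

0.458

K_a = sin²(α+φ) / [sin²α · sin(α−δ) · (1 + √{sin(φ+δ)sin(φ−β) / (sin(α−δ)sin(α+β))})²].
With α = 85.3°, φ = 33.4°, δ = 14.2°, β = 25.6°: K_a = 0.4582.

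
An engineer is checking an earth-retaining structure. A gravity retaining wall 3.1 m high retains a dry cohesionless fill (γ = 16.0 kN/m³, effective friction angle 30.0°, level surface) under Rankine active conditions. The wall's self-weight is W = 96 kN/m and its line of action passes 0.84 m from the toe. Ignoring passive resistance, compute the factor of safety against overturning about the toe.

K_a = tan²(45° − 30.0°/2) = 0.3333.
P_a = ½K_aγH² = 0.5×0.3333×16.0×3.1² = 25.63 kN/m, acting at H/3 = 1.033 m above the base.
Overturning moment M_o = P_a × H/3 = 25.63 × 1.033 = 26.48.
Resisting moment M_r = W × 0.84 = 96 × 0.84 = 80.64.
FS_overturning = M_r/M_o = 80.64/26.48 = 3.045.

3.05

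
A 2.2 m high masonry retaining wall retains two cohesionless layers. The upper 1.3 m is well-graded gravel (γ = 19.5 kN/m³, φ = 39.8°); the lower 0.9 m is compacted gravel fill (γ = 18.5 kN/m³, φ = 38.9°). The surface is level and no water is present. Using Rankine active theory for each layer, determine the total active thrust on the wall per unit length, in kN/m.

K_a1 = tan²(45°−39.8°/2) = 0.2194; K_a2 = tan²(45°−38.9°/2) = 0.2285.
Layer 1: σ at base = K_a1 γ₁ h₁ = 5.563 kPa; P₁ = ½×5.563×1.3 = 3.616.
Layer 2: σ_v at top = γ₁h₁ = 25.35; σ_h top = K_a2×25.35 = 5.793; σ_h base = K_a2×(25.35+18.5×0.9) = 9.598.
P₂ = ½(5.793+9.598)×0.9 = 6.926. Total P_a = 3.616+6.926 = 10.54 kN/m.

10.5 kN/m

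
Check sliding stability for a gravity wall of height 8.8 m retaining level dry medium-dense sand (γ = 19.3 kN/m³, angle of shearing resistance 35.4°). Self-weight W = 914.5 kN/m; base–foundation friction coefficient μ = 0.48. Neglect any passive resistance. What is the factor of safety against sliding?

K_a = tan²(45° − 35.4°/2) = 0.2664.
P_a = ½K_aγH² = 0.5×0.2664×19.3×8.8² = 199.1 kN/m, acting at H/3 = 2.933 m above the base.
FS_sliding = μW / P_a = 0.48×914.5 / 199.1 = 2.205.

2.20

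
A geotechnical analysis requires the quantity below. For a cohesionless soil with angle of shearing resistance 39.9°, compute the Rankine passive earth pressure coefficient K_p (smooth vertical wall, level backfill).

4.58

K_p = (1 + sin φ)/(1 − sin φ) = tan²(45° + 39.9°/2) = 4.578.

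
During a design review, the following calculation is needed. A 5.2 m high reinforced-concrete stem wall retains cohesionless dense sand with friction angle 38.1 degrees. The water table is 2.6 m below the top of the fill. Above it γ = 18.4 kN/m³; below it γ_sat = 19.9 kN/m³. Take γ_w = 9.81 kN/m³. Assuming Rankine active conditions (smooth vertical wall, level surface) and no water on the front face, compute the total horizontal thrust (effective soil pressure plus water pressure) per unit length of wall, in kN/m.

85.4 kN/m

K_a = tan²(45° − φ/2) = 0.2368.
γ' = 19.9 − 9.81 = 10.09 kN/m³. Depth below WT = 2.6 m.
σ'_h at WT = K_a γ d_w = 11.33 kPa; at base = 11.33 + K_a γ' × 2.6 = 17.54 kPa.
P₁ (0–2.6 m) = ½×11.33×2.6 = 14.73. P₂ (2.6–5.2 m) = ½(11.33+17.54)×2.6 = 37.53.
P_w = ½ γ_w h₂² = 0.5×9.81×2.6² = 33.16. Total = 14.73+37.53+33.16 = 85.42 kN/m.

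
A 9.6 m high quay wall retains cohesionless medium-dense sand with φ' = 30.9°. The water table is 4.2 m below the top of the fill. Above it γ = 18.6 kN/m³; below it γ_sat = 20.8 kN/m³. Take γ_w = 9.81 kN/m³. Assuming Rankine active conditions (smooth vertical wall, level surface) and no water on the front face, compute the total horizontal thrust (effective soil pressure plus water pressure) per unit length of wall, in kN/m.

383 kN/m

K_a = tan²(45° − φ/2) = 0.3214.
γ' = 20.8 − 9.81 = 10.99 kN/m³. Depth below WT = 5.4 m.
σ'_h at WT = K_a γ d_w = 25.11 kPa; at base = 25.11 + K_a γ' × 5.4 = 44.18 kPa.
P₁ (0–4.2 m) = ½×25.11×4.2 = 52.73. P₂ (4.2–9.6 m) = ½(25.11+44.18)×5.4 = 187.1.
P_w = ½ γ_w h₂² = 0.5×9.81×5.4² = 143.0. Total = 52.73+187.1+143.0 = 382.8 kN/m.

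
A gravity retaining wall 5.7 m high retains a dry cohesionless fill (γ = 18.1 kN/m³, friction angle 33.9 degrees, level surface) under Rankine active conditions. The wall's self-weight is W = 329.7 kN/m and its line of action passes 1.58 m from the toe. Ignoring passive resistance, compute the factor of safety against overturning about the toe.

K_a = tan²(45° − 33.9°/2) = 0.2839.
P_a = ½K_aγH² = 0.5×0.2839×18.1×5.7² = 83.48 kN/m, acting at H/3 = 1.900 m above the base.
Overturning moment M_o = P_a × H/3 = 83.48 × 1.900 = 158.6.
Resisting moment M_r = W × 1.58 = 329.7 × 1.58 = 520.9.
FS_overturning = M_r/M_o = 520.9/158.6 = 3.284.

3.28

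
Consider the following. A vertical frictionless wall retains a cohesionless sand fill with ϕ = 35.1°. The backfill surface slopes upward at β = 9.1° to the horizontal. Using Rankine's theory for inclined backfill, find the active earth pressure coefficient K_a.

0.279

K_a = cos β · (cos β − √(cos²β − cos²φ)) / (cos β + √(cos²β − cos²φ)).
cos β = 0.9874, cos φ = 0.8181, √(cos²β − cos²φ) = 0.5528.
K_a = 0.9874 × (0.9874 − 0.5528)/(0.9874 + 0.5528) = 0.2786.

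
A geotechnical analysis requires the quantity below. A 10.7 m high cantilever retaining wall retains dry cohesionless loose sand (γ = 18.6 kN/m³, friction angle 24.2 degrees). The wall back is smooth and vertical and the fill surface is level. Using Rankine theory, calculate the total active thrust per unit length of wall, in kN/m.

446 kN/m

K_a = tan²(45° − φ/2) = 0.4185.
P_a = ½ K_a γ H² = 0.5 × 0.4185 × 18.6 × 10.7² = 445.6 kN/m.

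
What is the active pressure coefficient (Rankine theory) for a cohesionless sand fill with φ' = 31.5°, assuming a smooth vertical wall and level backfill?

0.314

K_a = (1 − sin φ)/(1 + sin φ) = (1 − sin 31.5°)/(1 + sin 31.5°) = 0.3136.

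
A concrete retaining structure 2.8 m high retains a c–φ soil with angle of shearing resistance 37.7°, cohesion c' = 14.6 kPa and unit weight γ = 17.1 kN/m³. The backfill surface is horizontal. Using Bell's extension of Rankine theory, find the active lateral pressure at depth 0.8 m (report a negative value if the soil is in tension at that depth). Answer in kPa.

K_a = (1 − sin φ)/(1 + sin φ) = 0.2411.
σ_a = K_a γ z − 2c√K_a = 0.2411×17.1×0.8 − 2×14.6×0.4910 = -11.04 kPa.

-11.0 kPa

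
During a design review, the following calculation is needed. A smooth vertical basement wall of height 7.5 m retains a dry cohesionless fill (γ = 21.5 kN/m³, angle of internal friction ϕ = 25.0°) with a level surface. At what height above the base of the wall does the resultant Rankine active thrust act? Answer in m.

K_a = 0.4059.
The pressure distribution is triangular, so the resultant acts at H/3 above the base = 7.5/3 = 2.500 m.

2.50 m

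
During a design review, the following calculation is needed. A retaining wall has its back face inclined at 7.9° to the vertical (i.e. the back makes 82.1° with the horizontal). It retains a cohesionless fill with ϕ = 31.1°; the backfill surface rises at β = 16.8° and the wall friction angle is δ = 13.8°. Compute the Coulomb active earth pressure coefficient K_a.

0.450

K_a = sin²(α+φ) / [sin²α · sin(α−δ) · (1 + √{sin(φ+δ)sin(φ−β) / (sin(α−δ)sin(α+β))})²].
With α = 82.1°, φ = 31.1°, δ = 13.8°, β = 16.8°: K_a = 0.4495.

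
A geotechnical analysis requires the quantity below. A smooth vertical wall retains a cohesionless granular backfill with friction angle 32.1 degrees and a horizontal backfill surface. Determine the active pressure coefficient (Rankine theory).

0.306

K_a = (1 − sin φ)/(1 + sin φ) = (1 − sin 32.1°)/(1 + sin 32.1°) = 0.3060.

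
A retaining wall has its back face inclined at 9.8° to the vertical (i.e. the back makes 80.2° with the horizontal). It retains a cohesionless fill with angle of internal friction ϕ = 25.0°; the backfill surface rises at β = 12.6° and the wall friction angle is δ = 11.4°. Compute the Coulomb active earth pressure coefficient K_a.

0.548

K_a = sin²(α+φ) / [sin²α · sin(α−δ) · (1 + √{sin(φ+δ)sin(φ−β) / (sin(α−δ)sin(α+β))})²].
With α = 80.2°, φ = 25.0°, δ = 11.4°, β = 12.6°: K_a = 0.5481.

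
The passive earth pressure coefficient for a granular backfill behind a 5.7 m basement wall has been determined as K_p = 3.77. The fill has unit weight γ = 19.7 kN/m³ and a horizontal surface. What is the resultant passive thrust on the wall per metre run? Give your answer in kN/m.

1210 kN/m

P = ½ K_p γ H² = 0.5 × 3.77 × 19.7 × 5.7² = 1206 kN/m.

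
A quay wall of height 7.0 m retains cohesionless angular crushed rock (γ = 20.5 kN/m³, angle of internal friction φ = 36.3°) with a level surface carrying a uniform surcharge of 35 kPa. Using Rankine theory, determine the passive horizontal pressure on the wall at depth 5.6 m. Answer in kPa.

585 kPa

K_p = (1 + sin φ)/(1 − sin φ) = 3.902.
σ_v = γz + q = 20.5 × 5.6 + 35 = 149.8 kPa.
σ_h = K_p σ_v = 3.902 × 149.8 = 584.5 kPa.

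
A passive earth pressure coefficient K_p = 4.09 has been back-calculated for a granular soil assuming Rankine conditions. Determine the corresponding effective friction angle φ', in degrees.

37.4°

K_p = (1+sin φ)/(1−sin φ) ⇒ sin φ = (K_p − 1)/(K_p + 1) = 0.6071.
φ = arcsin(0.6071) = 37.38°.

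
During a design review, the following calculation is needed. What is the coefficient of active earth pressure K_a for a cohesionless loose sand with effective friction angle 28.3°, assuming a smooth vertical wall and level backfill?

K_a = tan²(45° − φ/2) = tan²(30.85°) = 0.3568.

0.357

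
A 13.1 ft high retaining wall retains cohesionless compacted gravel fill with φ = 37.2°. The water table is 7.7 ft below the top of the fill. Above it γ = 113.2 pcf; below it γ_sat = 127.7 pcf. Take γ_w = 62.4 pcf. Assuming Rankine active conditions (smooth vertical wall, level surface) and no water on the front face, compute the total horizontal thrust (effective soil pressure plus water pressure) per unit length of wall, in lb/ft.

K_a = tan²(45° − φ/2) = 0.2464.
γ' = 127.7 − 62.4 = 65.30 pcf. Depth below WT = 5.4 ft.
σ'_h at WT = K_a γ d_w = 214.8 psf; at base = 214.8 + K_a γ' × 5.4 = 301.7 psf.
P₁ (0–7.7 ft) = ½×214.8×7.7 = 826.9. P₂ (7.7–13.1 ft) = ½(214.8+301.7)×5.4 = 1394.
P_w = ½ γ_w h₂² = 0.5×62.4×5.4² = 909.8. Total = 826.9+1394+909.8 = 3131 lb/ft.

3130 lb/ft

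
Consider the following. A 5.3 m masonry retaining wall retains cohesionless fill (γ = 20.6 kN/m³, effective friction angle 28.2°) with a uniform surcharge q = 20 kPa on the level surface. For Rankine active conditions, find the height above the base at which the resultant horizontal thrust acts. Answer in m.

K_a = 0.3582.
Triangular part P₁ = ½K_aγH² = 103.6 at H/3 = 1.767 m; rectangular part P₂ = K_a q H = 37.97 at H/2 = 2.650 m.
ȳ = (P₁·1.767 + P₂·2.650)/(P₁+P₂) = 2.004 m.

2.00 m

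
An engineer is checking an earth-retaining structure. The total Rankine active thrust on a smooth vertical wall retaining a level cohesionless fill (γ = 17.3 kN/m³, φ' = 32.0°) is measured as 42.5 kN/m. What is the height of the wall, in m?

K_a = 0.3073. P_a = ½ K_a γ H² ⇒ H = √(2P_a/(K_a γ)).
H = √(2×42.5/(0.3073×17.3)) = 3.999 m.

4.00 m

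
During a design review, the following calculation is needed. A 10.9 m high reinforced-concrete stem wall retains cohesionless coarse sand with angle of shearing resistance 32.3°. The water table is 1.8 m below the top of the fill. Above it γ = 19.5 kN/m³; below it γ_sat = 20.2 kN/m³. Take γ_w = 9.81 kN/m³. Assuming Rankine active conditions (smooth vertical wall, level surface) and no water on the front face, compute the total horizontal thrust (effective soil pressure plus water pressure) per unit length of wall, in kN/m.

643 kN/m

K_a = tan²(45° − φ/2) = 0.3035.
γ' = 20.2 − 9.81 = 10.39 kN/m³. Depth below WT = 9.1 m.
σ'_h at WT = K_a γ d_w = 10.65 kPa; at base = 10.65 + K_a γ' × 9.1 = 39.35 kPa.
P₁ (0–1.8 m) = ½×10.65×1.8 = 9.587. P₂ (1.8–10.9 m) = ½(10.65+39.35)×9.1 = 227.5.
P_w = ½ γ_w h₂² = 0.5×9.81×9.1² = 406.2. Total = 9.587+227.5+406.2 = 643.3 kN/m.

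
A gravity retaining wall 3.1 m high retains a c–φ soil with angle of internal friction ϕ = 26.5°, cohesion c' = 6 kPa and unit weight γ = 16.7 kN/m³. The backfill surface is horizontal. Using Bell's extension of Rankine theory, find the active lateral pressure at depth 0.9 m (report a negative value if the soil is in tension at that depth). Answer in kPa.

-1.67 kPa

K_a = (1 − sin φ)/(1 + sin φ) = 0.3829.
σ_a = K_a γ z − 2c√K_a = 0.3829×16.7×0.9 − 2×6×0.6188 = -1.670 kPa.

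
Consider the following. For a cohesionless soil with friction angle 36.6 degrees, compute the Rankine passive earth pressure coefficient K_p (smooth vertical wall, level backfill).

K_p = (1 + sin φ)/(1 − sin φ) = tan²(45° + 36.6°/2) = 3.953.

3.95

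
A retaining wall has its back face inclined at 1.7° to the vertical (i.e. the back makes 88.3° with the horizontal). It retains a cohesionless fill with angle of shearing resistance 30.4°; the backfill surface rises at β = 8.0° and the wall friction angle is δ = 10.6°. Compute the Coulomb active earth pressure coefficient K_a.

K_a = sin²(α+φ) / [sin²α · sin(α−δ) · (1 + √{sin(φ+δ)sin(φ−β) / (sin(α−δ)sin(α+β))})²].
With α = 88.3°, φ = 30.4°, δ = 10.6°, β = 8.0°: K_a = 0.3469.

0.347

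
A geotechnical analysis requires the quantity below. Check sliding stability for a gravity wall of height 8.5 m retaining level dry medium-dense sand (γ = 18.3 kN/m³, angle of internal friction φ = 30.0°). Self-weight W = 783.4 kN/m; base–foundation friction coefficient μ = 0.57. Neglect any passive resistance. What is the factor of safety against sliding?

K_a = tan²(45° − 30.0°/2) = 0.3333.
P_a = ½K_aγH² = 0.5×0.3333×18.3×8.5² = 220.4 kN/m, acting at H/3 = 2.833 m above the base.
FS_sliding = μW / P_a = 0.57×783.4 / 220.4 = 2.026.

2.03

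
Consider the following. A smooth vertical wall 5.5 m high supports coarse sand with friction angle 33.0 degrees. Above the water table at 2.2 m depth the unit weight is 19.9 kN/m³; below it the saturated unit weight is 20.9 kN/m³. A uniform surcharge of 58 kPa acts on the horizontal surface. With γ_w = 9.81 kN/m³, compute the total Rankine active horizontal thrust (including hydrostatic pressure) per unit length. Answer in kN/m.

K_a = tan²(45° − φ/2) = 0.2948.
γ' = 20.9 − 9.81 = 11.09 kN/m³. h₂ = H − d_w = 3.3 m.
σ'_h: at surface K_a·q = 17.10; at WT K_a(q+γd_w) = 30.00; at base K_a(q+γd_w+γ'h₂) = 40.79 kPa.
P₁ = ½(17.10+30.00)×2.2 = 51.81; P₂ = ½(30.00+40.79)×3.3 = 116.8; P_w = ½γ_w h₂² = 53.42.
Total = 51.81+116.8+53.42 = 222.0 kN/m.

222 kN/m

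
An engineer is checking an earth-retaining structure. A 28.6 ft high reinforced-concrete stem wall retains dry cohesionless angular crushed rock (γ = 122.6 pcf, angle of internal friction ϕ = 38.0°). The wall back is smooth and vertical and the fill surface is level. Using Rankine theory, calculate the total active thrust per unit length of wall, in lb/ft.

K_a = tan²(45° − φ/2) = 0.2379.
P_a = ½ K_a γ H² = 0.5 × 0.2379 × 122.6 × 28.6² = 11930 lb/ft.

11900 lb/ft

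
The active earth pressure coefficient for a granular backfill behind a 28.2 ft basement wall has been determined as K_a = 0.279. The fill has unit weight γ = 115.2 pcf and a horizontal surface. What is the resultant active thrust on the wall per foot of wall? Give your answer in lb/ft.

P = ½ K_a γ H² = 0.5 × 0.279 × 115.2 × 28.2² = 12780 lb/ft.

12800 lb/ft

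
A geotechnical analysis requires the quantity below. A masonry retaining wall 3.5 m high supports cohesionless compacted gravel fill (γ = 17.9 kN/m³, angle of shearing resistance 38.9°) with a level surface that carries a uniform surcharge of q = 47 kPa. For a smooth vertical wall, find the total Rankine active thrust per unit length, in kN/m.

62.6 kN/m

K_a = tan²(45° − φ/2) = 0.2285.
Soil triangle: ½ K_a γ H² = 0.5×0.2285×17.9×3.5² = 25.06 kN/m.
Surcharge rectangle: K_a q H = 0.2285×47×3.5 = 37.59 kN/m.
Total = 25.06 + 37.59 = 62.65 kN/m.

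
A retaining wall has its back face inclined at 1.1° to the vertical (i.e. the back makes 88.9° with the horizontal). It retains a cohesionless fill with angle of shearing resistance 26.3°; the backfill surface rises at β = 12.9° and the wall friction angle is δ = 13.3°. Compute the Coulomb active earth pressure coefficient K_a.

0.435

K_a = sin²(α+φ) / [sin²α · sin(α−δ) · (1 + √{sin(φ+δ)sin(φ−β) / (sin(α−δ)sin(α+β))})²].
With α = 88.9°, φ = 26.3°, δ = 13.3°, β = 12.9°: K_a = 0.4347.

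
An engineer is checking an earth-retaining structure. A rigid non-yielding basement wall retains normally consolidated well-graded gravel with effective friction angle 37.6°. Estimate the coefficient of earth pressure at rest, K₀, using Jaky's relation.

K₀ = 1 − sin φ' = 1 − sin 37.6° = 0.3899.

0.390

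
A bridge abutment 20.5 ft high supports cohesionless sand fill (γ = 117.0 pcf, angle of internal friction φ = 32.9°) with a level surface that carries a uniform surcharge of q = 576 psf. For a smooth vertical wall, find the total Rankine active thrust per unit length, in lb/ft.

K_a = tan²(45° − φ/2) = 0.2960.
Soil triangle: ½ K_a γ H² = 0.5×0.2960×117.0×20.5² = 7278 lb/ft.
Surcharge rectangle: K_a q H = 0.2960×576×20.5 = 3496 lb/ft.
Total = 7278 + 3496 = 10770 lb/ft.

10800 lb/ft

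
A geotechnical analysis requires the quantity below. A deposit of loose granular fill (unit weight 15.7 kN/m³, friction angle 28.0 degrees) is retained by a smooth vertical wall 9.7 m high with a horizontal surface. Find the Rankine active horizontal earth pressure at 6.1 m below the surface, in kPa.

K_a = (1 − sin φ)/(1 + sin φ) = 0.3610.
σ_h = K_a γ z = 0.3610 × 15.7 × 6.1 = 34.58 kPa.

34.6 kPa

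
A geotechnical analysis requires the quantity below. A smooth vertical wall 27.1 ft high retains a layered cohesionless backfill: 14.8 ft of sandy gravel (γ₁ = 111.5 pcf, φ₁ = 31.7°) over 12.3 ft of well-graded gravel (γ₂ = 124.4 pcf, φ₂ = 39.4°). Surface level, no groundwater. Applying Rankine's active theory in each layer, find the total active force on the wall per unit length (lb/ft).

10400 lb/ft

K_a1 = tan²(45°−31.7°/2) = 0.3111; K_a2 = tan²(45°−39.4°/2) = 0.2234.
Layer 1: σ at base = K_a1 γ₁ h₁ = 513.3 psf; P₁ = ½×513.3×14.8 = 3799.
Layer 2: σ_v at top = γ₁h₁ = 1650; σ_h top = K_a2×1650 = 368.7; σ_h base = K_a2×(1650+124.4×12.3) = 710.6.
P₂ = ½(368.7+710.6)×12.3 = 6638. Total P_a = 3799+6638 = 10440 lb/ft.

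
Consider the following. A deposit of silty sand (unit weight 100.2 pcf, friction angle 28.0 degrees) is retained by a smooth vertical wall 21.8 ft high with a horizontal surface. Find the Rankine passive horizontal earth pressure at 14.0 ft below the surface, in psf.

K_p = (1 + sin φ)/(1 − sin φ) = 2.770.
σ_h = K_p γ z = 2.770 × 100.2 × 14.0 = 3886 psf.

3890 psf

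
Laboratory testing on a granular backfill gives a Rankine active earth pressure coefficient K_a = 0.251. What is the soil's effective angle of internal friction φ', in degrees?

K_a = tan²(45° − φ/2) ⇒ 45° − φ/2 = arctan(√0.251) = 26.61°.
φ = 2(45° − 26.61°) = 36.78°.

36.8°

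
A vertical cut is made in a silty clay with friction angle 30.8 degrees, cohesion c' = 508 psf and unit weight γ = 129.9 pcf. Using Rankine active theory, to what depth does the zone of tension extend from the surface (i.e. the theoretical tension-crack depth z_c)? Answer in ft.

13.8 ft

K_a = tan²(45° − 30.8°/2) = 0.3227; √K_a = 0.5681.
The active pressure is zero where K_a γ z = 2c√K_a, so z_c = 2c/(γ√K_a) = 2×508/(129.9×0.5681) = 13.77 ft.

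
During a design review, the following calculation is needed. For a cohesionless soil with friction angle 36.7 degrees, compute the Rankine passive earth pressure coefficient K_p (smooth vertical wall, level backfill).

K_p = (1 + sin φ)/(1 − sin φ) = tan²(45° + 36.7°/2) = 3.970.

3.97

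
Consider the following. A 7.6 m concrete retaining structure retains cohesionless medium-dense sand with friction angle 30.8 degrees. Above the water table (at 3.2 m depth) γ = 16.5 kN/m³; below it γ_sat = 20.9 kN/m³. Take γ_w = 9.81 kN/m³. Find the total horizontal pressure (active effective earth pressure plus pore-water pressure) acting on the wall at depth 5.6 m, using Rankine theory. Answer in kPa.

49.2 kPa

K_a = (1 − sin φ)/(1 + sin φ) = 0.3227.
γ' = 20.9 − 9.81 = 11.09 kN/m³.
Effective vertical stress at 5.6 m: σ'_v = 16.5×3.2 + 11.09×2.40 = 79.42 kPa.
σ'_h = K_a σ'_v = 0.3227 × 79.42 = 25.63 kPa; u = γ_w × 2.40 = 23.54 kPa.
Total σ_h = 25.63 + 23.54 = 49.17 kPa.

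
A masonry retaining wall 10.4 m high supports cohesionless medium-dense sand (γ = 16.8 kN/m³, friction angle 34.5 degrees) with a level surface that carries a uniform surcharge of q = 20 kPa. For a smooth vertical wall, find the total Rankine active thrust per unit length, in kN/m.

309 kN/m

K_a = tan²(45° − φ/2) = 0.2768.
Soil triangle: ½ K_a γ H² = 0.5×0.2768×16.8×10.4² = 251.5 kN/m.
Surcharge rectangle: K_a q H = 0.2768×20×10.4 = 57.58 kN/m.
Total = 251.5 + 57.58 = 309.1 kN/m.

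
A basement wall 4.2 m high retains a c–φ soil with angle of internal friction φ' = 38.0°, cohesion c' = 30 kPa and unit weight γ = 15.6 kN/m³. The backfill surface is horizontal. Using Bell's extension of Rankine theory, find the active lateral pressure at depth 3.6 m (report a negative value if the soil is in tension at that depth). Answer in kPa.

-15.9 kPa

K_a = (1 − sin φ)/(1 + sin φ) = 0.2379.
σ_a = K_a γ z − 2c√K_a = 0.2379×15.6×3.6 − 2×30×0.4877 = -15.90 kPa.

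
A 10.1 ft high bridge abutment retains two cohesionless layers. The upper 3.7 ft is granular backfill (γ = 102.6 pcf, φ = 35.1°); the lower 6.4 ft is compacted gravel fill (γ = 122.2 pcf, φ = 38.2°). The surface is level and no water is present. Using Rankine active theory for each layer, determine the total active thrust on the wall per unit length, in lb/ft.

K_a1 = tan²(45°−35.1°/2) = 0.2698; K_a2 = tan²(45°−38.2°/2) = 0.2358.
Layer 1: σ at base = K_a1 γ₁ h₁ = 102.4 psf; P₁ = ½×102.4×3.7 = 189.5.
Layer 2: σ_v at top = γ₁h₁ = 379.6; σ_h top = K_a2×379.6 = 89.51; σ_h base = K_a2×(379.6+122.2×6.4) = 273.9.
P₂ = ½(89.51+273.9)×6.4 = 1163. Total P_a = 189.5+1163 = 1352 lb/ft.

1350 lb/ft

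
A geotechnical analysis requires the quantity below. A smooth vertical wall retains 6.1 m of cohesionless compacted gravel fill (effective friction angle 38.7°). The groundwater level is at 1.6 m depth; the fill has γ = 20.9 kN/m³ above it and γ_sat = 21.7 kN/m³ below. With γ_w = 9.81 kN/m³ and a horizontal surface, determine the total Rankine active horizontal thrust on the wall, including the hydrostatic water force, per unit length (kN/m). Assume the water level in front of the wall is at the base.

K_a = tan²(45° − φ/2) = 0.2306.
γ' = 21.7 − 9.81 = 11.89 kN/m³. Depth below WT = 4.5 m.
σ'_h at WT = K_a γ d_w = 7.711 kPa; at base = 7.711 + K_a γ' × 4.5 = 20.05 kPa.
P₁ (0–1.6 m) = ½×7.711×1.6 = 6.169. P₂ (1.6–6.1 m) = ½(7.711+20.05)×4.5 = 62.46.
P_w = ½ γ_w h₂² = 0.5×9.81×4.5² = 99.33. Total = 6.169+62.46+99.33 = 168.0 kN/m.

168 kN/m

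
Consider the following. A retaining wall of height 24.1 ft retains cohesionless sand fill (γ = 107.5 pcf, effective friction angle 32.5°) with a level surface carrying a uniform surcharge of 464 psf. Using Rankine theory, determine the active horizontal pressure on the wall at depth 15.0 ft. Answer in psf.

K_a = (1 − sin φ)/(1 + sin φ) = 0.3010.
σ_v = γz + q = 107.5 × 15.0 + 464 = 2076 psf.
σ_h = K_a σ_v = 0.3010 × 2076 = 625.0 psf.

625 psf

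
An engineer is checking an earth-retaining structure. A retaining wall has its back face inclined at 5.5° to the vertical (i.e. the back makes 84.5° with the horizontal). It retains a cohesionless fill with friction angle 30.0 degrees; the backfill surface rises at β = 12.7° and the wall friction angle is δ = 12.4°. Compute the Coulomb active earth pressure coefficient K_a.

K_a = sin²(α+φ) / [sin²α · sin(α−δ) · (1 + √{sin(φ+δ)sin(φ−β) / (sin(α−δ)sin(α+β))})²].
With α = 84.5°, φ = 30.0°, δ = 12.4°, β = 12.7°: K_a = 0.4115.

0.412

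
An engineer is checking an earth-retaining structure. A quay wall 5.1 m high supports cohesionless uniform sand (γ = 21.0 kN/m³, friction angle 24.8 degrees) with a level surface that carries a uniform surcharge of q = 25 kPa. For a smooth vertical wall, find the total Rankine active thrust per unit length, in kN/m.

164 kN/m

K_a = tan²(45° − φ/2) = 0.4090.
Soil triangle: ½ K_a γ H² = 0.5×0.4090×21.0×5.1² = 111.7 kN/m.
Surcharge rectangle: K_a q H = 0.4090×25×5.1 = 52.15 kN/m.
Total = 111.7 + 52.15 = 163.8 kN/m.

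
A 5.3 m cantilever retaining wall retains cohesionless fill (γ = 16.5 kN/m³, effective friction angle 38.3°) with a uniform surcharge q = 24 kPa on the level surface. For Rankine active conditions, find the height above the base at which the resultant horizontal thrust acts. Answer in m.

2.08 m

K_a = 0.2347.
Triangular part P₁ = ½K_aγH² = 54.40 at H/3 = 1.767 m; rectangular part P₂ = K_a q H = 29.86 at H/2 = 2.650 m.
ȳ = (P₁·1.767 + P₂·2.650)/(P₁+P₂) = 2.080 m.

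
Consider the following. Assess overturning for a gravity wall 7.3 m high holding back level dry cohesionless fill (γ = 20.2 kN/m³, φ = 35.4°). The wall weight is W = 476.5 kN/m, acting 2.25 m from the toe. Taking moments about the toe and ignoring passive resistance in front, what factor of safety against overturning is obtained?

K_a = tan²(45° − 35.4°/2) = 0.2664.
P_a = ½K_aγH² = 0.5×0.2664×20.2×7.3² = 143.4 kN/m, acting at H/3 = 2.433 m above the base.
Overturning moment M_o = P_a × H/3 = 143.4 × 2.433 = 348.9.
Resisting moment M_r = W × 2.25 = 476.5 × 2.25 = 1072.
FS_overturning = M_r/M_o = 1072/348.9 = 3.073.

3.07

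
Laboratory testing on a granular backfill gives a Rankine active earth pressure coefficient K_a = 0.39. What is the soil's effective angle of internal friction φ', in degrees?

26.0°

K_a = tan²(45° − φ/2) ⇒ 45° − φ/2 = arctan(√0.39) = 31.98°.
φ = 2(45° − 31.98°) = 26.03°.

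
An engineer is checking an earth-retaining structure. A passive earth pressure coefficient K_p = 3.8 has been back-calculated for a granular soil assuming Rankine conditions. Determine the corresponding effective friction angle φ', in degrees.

K_p = (1+sin φ)/(1−sin φ) ⇒ sin φ = (K_p − 1)/(K_p + 1) = 0.5833.
φ = arcsin(0.5833) = 35.69°.

35.7°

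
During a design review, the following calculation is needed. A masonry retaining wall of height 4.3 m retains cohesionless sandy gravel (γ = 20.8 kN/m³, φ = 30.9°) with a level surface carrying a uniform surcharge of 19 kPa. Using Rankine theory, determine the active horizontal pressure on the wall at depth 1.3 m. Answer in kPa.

K_a = (1 − sin φ)/(1 + sin φ) = 0.3214.
σ_v = γz + q = 20.8 × 1.3 + 19 = 46.04 kPa.
σ_h = K_a σ_v = 0.3214 × 46.04 = 14.80 kPa.

14.8 kPa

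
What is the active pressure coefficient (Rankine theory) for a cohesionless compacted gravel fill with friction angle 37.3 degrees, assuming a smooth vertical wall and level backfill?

0.245

K_a = tan²(45° − φ/2) = tan²(26.35°) = 0.2453.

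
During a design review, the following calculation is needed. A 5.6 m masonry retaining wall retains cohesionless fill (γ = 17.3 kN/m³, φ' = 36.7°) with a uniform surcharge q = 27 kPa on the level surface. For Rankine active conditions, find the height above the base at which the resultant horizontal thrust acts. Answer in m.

2.20 m

K_a = 0.2519.
Triangular part P₁ = ½K_aγH² = 68.32 at H/3 = 1.867 m; rectangular part P₂ = K_a q H = 38.08 at H/2 = 2.800 m.
ȳ = (P₁·1.867 + P₂·2.800)/(P₁+P₂) = 2.201 m.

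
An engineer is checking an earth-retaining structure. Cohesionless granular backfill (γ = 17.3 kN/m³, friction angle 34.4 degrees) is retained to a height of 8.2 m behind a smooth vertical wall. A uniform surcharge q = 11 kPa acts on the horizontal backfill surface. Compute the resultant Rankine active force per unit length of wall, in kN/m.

187 kN/m

K_a = tan²(45° − φ/2) = 0.2780.
Soil triangle: ½ K_a γ H² = 0.5×0.2780×17.3×8.2² = 161.7 kN/m.
Surcharge rectangle: K_a q H = 0.2780×11×8.2 = 25.07 kN/m.
Total = 161.7 + 25.07 = 186.8 kN/m.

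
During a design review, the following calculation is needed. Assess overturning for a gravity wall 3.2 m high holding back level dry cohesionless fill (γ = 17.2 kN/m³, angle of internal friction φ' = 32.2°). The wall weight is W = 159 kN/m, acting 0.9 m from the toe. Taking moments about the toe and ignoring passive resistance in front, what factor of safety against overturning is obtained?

5.00

K_a = tan²(45° − 32.2°/2) = 0.3047.
P_a = ½K_aγH² = 0.5×0.3047×17.2×3.2² = 26.84 kN/m, acting at H/3 = 1.067 m above the base.
Overturning moment M_o = P_a × H/3 = 26.84 × 1.067 = 28.63.
Resisting moment M_r = W × 0.9 = 159 × 0.9 = 143.1.
FS_overturning = M_r/M_o = 143.1/28.63 = 4.999.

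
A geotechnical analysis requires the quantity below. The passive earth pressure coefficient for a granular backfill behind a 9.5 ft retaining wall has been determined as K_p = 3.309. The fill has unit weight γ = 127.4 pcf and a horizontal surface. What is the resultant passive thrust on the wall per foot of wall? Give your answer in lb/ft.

P = ½ K_p γ H² = 0.5 × 3.309 × 127.4 × 9.5² = 19020 lb/ft.

19000 lb/ft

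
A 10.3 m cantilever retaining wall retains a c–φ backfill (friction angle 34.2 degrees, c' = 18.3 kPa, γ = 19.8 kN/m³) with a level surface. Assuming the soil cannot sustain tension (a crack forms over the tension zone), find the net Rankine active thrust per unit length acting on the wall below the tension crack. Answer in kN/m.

K_a = 0.2803; √K_a = 0.5295.
Tension-crack depth z_c = 2c/(γ√K_a) = 2×18.3/(19.8×0.5295) = 3.491 m.
σ_a at base = K_a γ H − 2c√K_a = 0.2803×19.8×10.3 − 2×18.3×0.5295 = 37.79 kPa.
P_a = ½ × 37.79 × (H − z_c) = 0.5×37.79×6.809 = 128.7 kN/m.

129 kN/m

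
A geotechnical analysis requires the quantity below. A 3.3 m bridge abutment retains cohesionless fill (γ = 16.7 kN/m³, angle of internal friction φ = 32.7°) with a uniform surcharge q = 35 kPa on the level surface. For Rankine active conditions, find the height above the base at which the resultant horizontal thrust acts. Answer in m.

K_a = 0.2985.
Triangular part P₁ = ½K_aγH² = 27.14 at H/3 = 1.100 m; rectangular part P₂ = K_a q H = 34.48 at H/2 = 1.650 m.
ȳ = (P₁·1.100 + P₂·1.650)/(P₁+P₂) = 1.408 m.

1.41 m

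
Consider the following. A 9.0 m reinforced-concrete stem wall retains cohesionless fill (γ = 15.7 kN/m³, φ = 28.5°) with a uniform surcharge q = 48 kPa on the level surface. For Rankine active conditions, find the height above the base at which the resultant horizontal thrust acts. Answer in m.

K_a = 0.3540.
Triangular part P₁ = ½K_aγH² = 225.1 at H/3 = 3.000 m; rectangular part P₂ = K_a q H = 152.9 at H/2 = 4.500 m.
ȳ = (P₁·3.000 + P₂·4.500)/(P₁+P₂) = 3.607 m.

3.61 m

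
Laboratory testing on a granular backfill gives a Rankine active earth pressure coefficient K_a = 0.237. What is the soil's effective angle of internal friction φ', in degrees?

38.1°

K_a = tan²(45° − φ/2) ⇒ 45° − φ/2 = arctan(√0.237) = 25.96°.
φ = 2(45° − 25.96°) = 38.08°.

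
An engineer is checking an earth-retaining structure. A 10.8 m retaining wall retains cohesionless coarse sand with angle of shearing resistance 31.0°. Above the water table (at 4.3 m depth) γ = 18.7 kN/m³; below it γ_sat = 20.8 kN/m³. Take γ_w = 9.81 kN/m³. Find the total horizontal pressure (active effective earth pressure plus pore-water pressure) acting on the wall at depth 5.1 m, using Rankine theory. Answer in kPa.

36.4 kPa

K_a = (1 − sin φ)/(1 + sin φ) = 0.3201.
γ' = 20.8 − 9.81 = 10.99 kN/m³.
Effective vertical stress at 5.1 m: σ'_v = 18.7×4.3 + 10.99×0.800 = 89.20 kPa.
σ'_h = K_a σ'_v = 0.3201 × 89.20 = 28.55 kPa; u = γ_w × 0.800 = 7.848 kPa.
Total σ_h = 28.55 + 7.848 = 36.40 kPa.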